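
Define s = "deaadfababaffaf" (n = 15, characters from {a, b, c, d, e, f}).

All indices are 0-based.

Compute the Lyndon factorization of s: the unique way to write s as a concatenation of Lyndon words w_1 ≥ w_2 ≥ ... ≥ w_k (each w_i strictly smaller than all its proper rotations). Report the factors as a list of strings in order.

emit factor 1: 'de' (i=0, period=2)
emit factor 2: 'aadfababaffaf' (i=2, period=13)

["de", "aadfababaffaf"]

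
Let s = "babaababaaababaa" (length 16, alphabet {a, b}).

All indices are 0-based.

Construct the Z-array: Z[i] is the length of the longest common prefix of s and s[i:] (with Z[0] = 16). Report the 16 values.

Z[0]=16
i=1: outside box; Z[1]=0
i=2: outside box; Z[2]=2 scan→box=[2,4)
i=3: min(r-i=1, Z[1]=0)=0; Z[3]=0
i=4: outside box; Z[4]=0
i=5: outside box; Z[5]=5 scan→box=[5,10)
i=6: min(r-i=4, Z[1]=0)=0; Z[6]=0
i=7: min(r-i=3, Z[2]=2)=2; Z[7]=2
i=8: min(r-i=2, Z[3]=0)=0; Z[8]=0
i=9: min(r-i=1, Z[4]=0)=0; Z[9]=0
i=10: outside box; Z[10]=0
i=11: outside box; Z[11]=5 scan→box=[11,16)
i=12: min(r-i=4, Z[1]=0)=0; Z[12]=0
i=13: min(r-i=3, Z[2]=2)=2; Z[13]=2
i=14: min(r-i=2, Z[3]=0)=0; Z[14]=0
i=15: min(r-i=1, Z[4]=0)=0; Z[15]=0

[16, 0, 2, 0, 0, 5, 0, 2, 0, 0, 0, 5, 0, 2, 0, 0]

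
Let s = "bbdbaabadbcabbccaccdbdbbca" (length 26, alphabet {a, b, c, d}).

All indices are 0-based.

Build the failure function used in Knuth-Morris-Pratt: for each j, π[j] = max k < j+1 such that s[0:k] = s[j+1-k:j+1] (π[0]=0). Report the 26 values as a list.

[0, 1, 0, 1, 0, 0, 1, 0, 0, 1, 0, 0, 1, 2, 0, 0, 0, 0, 0, 0, 1, 0, 1, 2, 0, 0]

π[0] = 0
j=1 s[j]='b': π[1]=1 (border 'b')
j=2 s[j]='d': k: 1→0; π[2]=0 (border '')
j=3 s[j]='b': π[3]=1 (border 'b')
j=4 s[j]='a': k: 1→0; π[4]=0 (border '')
j=5 s[j]='a': π[5]=0 (border '')
j=6 s[j]='b': π[6]=1 (border 'b')
j=7 s[j]='a': k: 1→0; π[7]=0 (border '')
j=8 s[j]='d': π[8]=0 (border '')
j=9 s[j]='b': π[9]=1 (border 'b')
j=10 s[j]='c': k: 1→0; π[10]=0 (border '')
j=11 s[j]='a': π[11]=0 (border '')
j=12 s[j]='b': π[12]=1 (border 'b')
j=13 s[j]='b': π[13]=2 (border 'bb')
j=14 s[j]='c': k: 2→1→0; π[14]=0 (border '')
j=15 s[j]='c': π[15]=0 (border '')
j=16 s[j]='a': π[16]=0 (border '')
j=17 s[j]='c': π[17]=0 (border '')
j=18 s[j]='c': π[18]=0 (border '')
j=19 s[j]='d': π[19]=0 (border '')
j=20 s[j]='b': π[20]=1 (border 'b')
j=21 s[j]='d': k: 1→0; π[21]=0 (border '')
j=22 s[j]='b': π[22]=1 (border 'b')
j=23 s[j]='b': π[23]=2 (border 'bb')
j=24 s[j]='c': k: 2→1→0; π[24]=0 (border '')
j=25 s[j]='a': π[25]=0 (border '')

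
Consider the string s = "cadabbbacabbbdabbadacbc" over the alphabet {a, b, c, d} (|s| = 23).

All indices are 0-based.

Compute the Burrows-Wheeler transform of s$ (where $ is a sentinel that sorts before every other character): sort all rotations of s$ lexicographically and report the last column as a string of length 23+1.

cddcbdcbbbbaaabcbba$abaa

rank  rotation                  last
    0  $cadabbbacabbbdabbadacbc  c
    1  abbadacbc$cadabbbacabbbd  d
    2  abbbacabbbdabbadacbc$cad  d
    3  abbbdabbadacbc$cadabbbac  c
    4  acabbbdabbadacbc$cadabbb  b
    5  acbc$cadabbbacabbbdabbad  d
    6  adabbbacabbbdabbadacbc$c  c
    7  adacbc$cadabbbacabbbdabb  b
    8  bacabbbdabbadacbc$cadabb  b
    9  badacbc$cadabbbacabbbdab  b
   10  bbacabbbdabbadacbc$cadab  b
   11  bbadacbc$cadabbbacabbbda  a
   12  bbbacabbbdabbadacbc$cada  a
   13  bbbdabbadacbc$cadabbbaca  a
   14  bbdabbadacbc$cadabbbacab  b
   15  bc$cadabbbacabbbdabbadac  c
   16  bdabbadacbc$cadabbbacabb  b
   17  c$cadabbbacabbbdabbadacb  b
   18  cabbbdabbadacbc$cadabbba  a
   19  cadabbbacabbbdabbadacbc$  $
   20  cbc$cadabbbacabbbdabbada  a
   21  dabbadacbc$cadabbbacabbb  b
   22  dabbbacabbbdabbadacbc$ca  a
   23  dacbc$cadabbbacabbbdabba  a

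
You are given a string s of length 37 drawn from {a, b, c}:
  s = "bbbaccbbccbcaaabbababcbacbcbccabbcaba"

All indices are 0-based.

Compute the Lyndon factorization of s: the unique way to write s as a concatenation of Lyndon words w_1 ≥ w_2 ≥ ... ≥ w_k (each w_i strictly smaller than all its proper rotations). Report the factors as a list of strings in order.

emit factor 1: 'b' (i=0, period=1)
emit factor 2: 'b' (i=1, period=1)
emit factor 3: 'b' (i=2, period=1)
emit factor 4: 'accbbccbc' (i=3, period=9)
emit factor 5: 'aaabbababcbacbcbccabbcab' (i=12, period=24)
emit factor 6: 'a' (i=36, period=1)

["b", "b", "b", "accbbccbc", "aaabbababcbacbcbccabbcab", "a"]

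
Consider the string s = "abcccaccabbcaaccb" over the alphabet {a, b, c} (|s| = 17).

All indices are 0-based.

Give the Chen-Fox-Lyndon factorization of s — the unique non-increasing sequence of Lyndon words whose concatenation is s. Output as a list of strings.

["abcccacc", "abbc", "aaccb"]

emit factor 1: 'abcccacc' (i=0, period=8)
emit factor 2: 'abbc' (i=8, period=4)
emit factor 3: 'aaccb' (i=12, period=5)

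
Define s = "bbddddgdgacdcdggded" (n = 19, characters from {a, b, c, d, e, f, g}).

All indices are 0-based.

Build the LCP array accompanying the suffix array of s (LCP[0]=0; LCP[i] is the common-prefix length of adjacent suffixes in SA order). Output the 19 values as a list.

rank | idx | suffix
   0 |   9 | acdcdggded
   1 |   0 | bbddddgdgacdcdggded
   2 |   1 | bddddgdgacdcdggded
   3 |  10 | cdcdggded
   4 |  12 | cdggded
   5 |  18 | d
   6 |  11 | dcdggded
   7 |   2 | ddddgdgacdcdggded
   8 |   3 | dddgdgacdcdggded
   9 |   4 | ddgdgacdcdggded
  10 |  16 | ded
  11 |   7 | dgacdcdggded
  12 |   5 | dgdgacdcdggded
  13 |  13 | dggded
  14 |  17 | ed
  15 |   8 | gacdcdggded
  16 |  15 | gded
  17 |   6 | gdgacdcdggded
  18 |  14 | ggded

SA = [9, 0, 1, 10, 12, 18, 11, 2, 3, 4, 16, 7, 5, 13, 17, 8, 15, 6, 14]
[i] adj suffixes → lcp
  [1] 9/0 → 0 ('')
  [2] 0/1 → 1 ('b')
  [3] 1/10 → 0 ('')
  [4] 10/12 → 2 ('cd')
  [5] 12/18 → 0 ('')
  [6] 18/11 → 1 ('d')
  [7] 11/2 → 1 ('d')
  [8] 2/3 → 3 ('ddd')
  [9] 3/4 → 2 ('dd')
  [10] 4/16 → 1 ('d')
  [11] 16/7 → 1 ('d')
  [12] 7/5 → 2 ('dg')
  [13] 5/13 → 2 ('dg')
  [14] 13/17 → 0 ('')
  [15] 17/8 → 0 ('')
  [16] 8/15 → 1 ('g')
  [17] 15/6 → 2 ('gd')
  [18] 6/14 → 1 ('g')

[0, 0, 1, 0, 2, 0, 1, 1, 3, 2, 1, 1, 2, 2, 0, 0, 1, 2, 1]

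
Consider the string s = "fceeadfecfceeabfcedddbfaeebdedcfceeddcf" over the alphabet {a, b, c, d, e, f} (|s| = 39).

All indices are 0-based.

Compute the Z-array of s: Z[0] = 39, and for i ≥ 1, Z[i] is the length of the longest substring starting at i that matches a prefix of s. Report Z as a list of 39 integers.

Z[0]=39
i=1: i≥r, start 0; Z[1]=0
i=2: i≥r, start 0; Z[2]=0
i=3: i≥r, start 0; Z[3]=0
i=4: i≥r, start 0; Z[4]=0
i=5: i≥r, start 0; Z[5]=0
i=6: i≥r, start 0; Z[6]=1 grow→box=[6,7)
i=7: i≥r, start 0; Z[7]=0
i=8: i≥r, start 0; Z[8]=0
i=9: i≥r, start 0; Z[9]=5 grow→box=[9,14)
i=10: min(r-i=4, Z[1]=0)=0; Z[10]=0
i=11: min(r-i=3, Z[2]=0)=0; Z[11]=0
i=12: min(r-i=2, Z[3]=0)=0; Z[12]=0
i=13: min(r-i=1, Z[4]=0)=0; Z[13]=0
i=14: i≥r, start 0; Z[14]=0
i=15: i≥r, start 0; Z[15]=3 grow→box=[15,18)
i=16: min(r-i=2, Z[1]=0)=0; Z[16]=0
i=17: min(r-i=1, Z[2]=0)=0; Z[17]=0
i=18: i≥r, start 0; Z[18]=0
i=19: i≥r, start 0; Z[19]=0
i=20: i≥r, start 0; Z[20]=0
i=21: i≥r, start 0; Z[21]=0
i=22: i≥r, start 0; Z[22]=1 grow→box=[22,23)
i=23: i≥r, start 0; Z[23]=0
i=24: i≥r, start 0; Z[24]=0
i=25: i≥r, start 0; Z[25]=0
i=26: i≥r, start 0; Z[26]=0
i=27: i≥r, start 0; Z[27]=0
i=28: i≥r, start 0; Z[28]=0
i=29: i≥r, start 0; Z[29]=0
i=30: i≥r, start 0; Z[30]=0
i=31: i≥r, start 0; Z[31]=4 grow→box=[31,35)
i=32: min(r-i=3, Z[1]=0)=0; Z[32]=0
i=33: min(r-i=2, Z[2]=0)=0; Z[33]=0
i=34: min(r-i=1, Z[3]=0)=0; Z[34]=0
i=35: i≥r, start 0; Z[35]=0
i=36: i≥r, start 0; Z[36]=0
i=37: i≥r, start 0; Z[37]=0
i=38: i≥r, start 0; Z[38]=1 grow→box=[38,39)

[39, 0, 0, 0, 0, 0, 1, 0, 0, 5, 0, 0, 0, 0, 0, 3, 0, 0, 0, 0, 0, 0, 1, 0, 0, 0, 0, 0, 0, 0, 0, 4, 0, 0, 0, 0, 0, 0, 1]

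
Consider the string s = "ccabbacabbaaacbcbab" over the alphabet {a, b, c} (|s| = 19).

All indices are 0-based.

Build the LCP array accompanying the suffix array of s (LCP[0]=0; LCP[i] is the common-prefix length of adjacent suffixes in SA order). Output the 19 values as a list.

[0, 2, 1, 2, 4, 1, 2, 0, 1, 2, 2, 1, 3, 1, 0, 5, 1, 2, 1]

rank | idx | suffix
   0 |  10 | aaacbcbab
   1 |  11 | aacbcbab
   2 |  17 | ab
   3 |   7 | abbaaacbcbab
   4 |   2 | abbacabbaaacbcbab
   5 |   5 | acabbaaacbcbab
   6 |  12 | acbcbab
   7 |  18 | b
   8 |   9 | baaacbcbab
   9 |  16 | bab
  10 |   4 | bacabbaaacbcbab
  11 |   8 | bbaaacbcbab
  12 |   3 | bbacabbaaacbcbab
  13 |  14 | bcbab
  14 |   6 | cabbaaacbcbab
  15 |   1 | cabbacabbaaacbcbab
  16 |  15 | cbab
  17 |  13 | cbcbab
  18 |   0 | ccabbacabbaaacbcbab

SA = [10, 11, 17, 7, 2, 5, 12, 18, 9, 16, 4, 8, 3, 14, 6, 1, 15, 13, 0]
rank  pair      lcp
   1  s[10:],s[11:]  2  'aa'
   2  s[11:],s[17:]  1  'a'
   3  s[17:],s[7:]  2  'ab'
   4  s[7:],s[2:]  4  'abba'
   5  s[2:],s[5:]  1  'a'
   6  s[5:],s[12:]  2  'ac'
   7  s[12:],s[18:]  0  ''
   8  s[18:],s[9:]  1  'b'
   9  s[9:],s[16:]  2  'ba'
  10  s[16:],s[4:]  2  'ba'
  11  s[4:],s[8:]  1  'b'
  12  s[8:],s[3:]  3  'bba'
  13  s[3:],s[14:]  1  'b'
  14  s[14:],s[6:]  0  ''
  15  s[6:],s[1:]  5  'cabba'
  16  s[1:],s[15:]  1  'c'
  17  s[15:],s[13:]  2  'cb'
  18  s[13:],s[0:]  1  'c'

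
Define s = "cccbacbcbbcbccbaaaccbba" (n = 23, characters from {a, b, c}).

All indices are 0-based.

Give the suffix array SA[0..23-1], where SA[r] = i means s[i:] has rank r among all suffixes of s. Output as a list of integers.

[22, 15, 16, 4, 17, 21, 14, 3, 20, 8, 6, 9, 11, 13, 2, 19, 7, 5, 10, 12, 1, 18, 0]

rank | idx | suffix
   0 |  22 | a
   1 |  15 | aaaccbba
   2 |  16 | aaccbba
   3 |   4 | acbcbbcbccbaaaccbba
   4 |  17 | accbba
   5 |  21 | ba
   6 |  14 | baaaccbba
   7 |   3 | bacbcbbcbccbaaaccbba
   8 |  20 | bba
   9 |   8 | bbcbccbaaaccbba
  10 |   6 | bcbbcbccbaaaccbba
  11 |   9 | bcbccbaaaccbba
  12 |  11 | bccbaaaccbba
  13 |  13 | cbaaaccbba
  14 |   2 | cbacbcbbcbccbaaaccbba
  15 |  19 | cbba
  16 |   7 | cbbcbccbaaaccbba
  17 |   5 | cbcbbcbccbaaaccbba
  18 |  10 | cbccbaaaccbba
  19 |  12 | ccbaaaccbba
  20 |   1 | ccbacbcbbcbccbaaaccbba
  21 |  18 | ccbba
  22 |   0 | cccbacbcbbcbccbaaaccbba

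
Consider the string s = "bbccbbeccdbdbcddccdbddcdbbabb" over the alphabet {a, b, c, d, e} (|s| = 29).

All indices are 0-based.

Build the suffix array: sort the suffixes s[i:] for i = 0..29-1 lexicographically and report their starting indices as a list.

[26, 28, 25, 27, 24, 0, 4, 1, 12, 10, 19, 5, 3, 2, 7, 16, 22, 8, 17, 13, 23, 11, 9, 18, 15, 21, 14, 20, 6]

sorted suffixes:
  #0 SA[0]=26  'abb'
  #1 SA[1]=28  'b'
  #2 SA[2]=25  'babb'
  #3 SA[3]=27  'bb'
  #4 SA[4]=24  'bbabb'
  #5 SA[5]=0  'bbccbbeccdbdbcddccdbddcdbbabb'
  #6 SA[6]=4  'bbeccdbdbcddccdbddcdbbabb'
  #7 SA[7]=1  'bccbbeccdbdbcddccdbddcdbbabb'
  #8 SA[8]=12  'bcddccdbddcdbbabb'
  #9 SA[9]=10  'bdbcddccdbddcdbbabb'
  #10 SA[10]=19  'bddcdbbabb'
  #11 SA[11]=5  'beccdbdbcddccdbddcdbbabb'
  #12 SA[12]=3  'cbbeccdbdbcddccdbddcdbbabb'
  #13 SA[13]=2  'ccbbeccdbdbcddccdbddcdbbabb'
  #14 SA[14]=7  'ccdbdbcddccdbddcdbbabb'
  #15 SA[15]=16  'ccdbddcdbbabb'
  #16 SA[16]=22  'cdbbabb'
  #17 SA[17]=8  'cdbdbcddccdbddcdbbabb'
  #18 SA[18]=17  'cdbddcdbbabb'
  #19 SA[19]=13  'cddccdbddcdbbabb'
  #20 SA[20]=23  'dbbabb'
  #21 SA[21]=11  'dbcddccdbddcdbbabb'
  #22 SA[22]=9  'dbdbcddccdbddcdbbabb'
  #23 SA[23]=18  'dbddcdbbabb'
  #24 SA[24]=15  'dccdbddcdbbabb'
  #25 SA[25]=21  'dcdbbabb'
  #26 SA[26]=14  'ddccdbddcdbbabb'
  #27 SA[27]=20  'ddcdbbabb'
  #28 SA[28]=6  'eccdbdbcddccdbddcdbbabb'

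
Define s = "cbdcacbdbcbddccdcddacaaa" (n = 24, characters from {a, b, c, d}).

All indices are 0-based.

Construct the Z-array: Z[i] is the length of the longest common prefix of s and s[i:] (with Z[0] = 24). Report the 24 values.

Z[0]=24
i=1: i≥r, start 0; Z[1]=0
i=2: i≥r, start 0; Z[2]=0
i=3: i≥r, start 0; Z[3]=1 scan→box=[3,4)
i=4: i≥r, start 0; Z[4]=0
i=5: i≥r, start 0; Z[5]=3 scan→box=[5,8)
i=6: min(r-i=2, Z[1]=0)=0; Z[6]=0
i=7: min(r-i=1, Z[2]=0)=0; Z[7]=0
i=8: i≥r, start 0; Z[8]=0
i=9: i≥r, start 0; Z[9]=3 scan→box=[9,12)
i=10: min(r-i=2, Z[1]=0)=0; Z[10]=0
i=11: min(r-i=1, Z[2]=0)=0; Z[11]=0
i=12: i≥r, start 0; Z[12]=0
i=13: i≥r, start 0; Z[13]=1 scan→box=[13,14)
i=14: i≥r, start 0; Z[14]=1 scan→box=[14,15)
i=15: i≥r, start 0; Z[15]=0
i=16: i≥r, start 0; Z[16]=1 scan→box=[16,17)
i=17: i≥r, start 0; Z[17]=0
i=18: i≥r, start 0; Z[18]=0
i=19: i≥r, start 0; Z[19]=0
i=20: i≥r, start 0; Z[20]=1 scan→box=[20,21)
i=21: i≥r, start 0; Z[21]=0
i=22: i≥r, start 0; Z[22]=0
i=23: i≥r, start 0; Z[23]=0

[24, 0, 0, 1, 0, 3, 0, 0, 0, 3, 0, 0, 0, 1, 1, 0, 1, 0, 0, 0, 1, 0, 0, 0]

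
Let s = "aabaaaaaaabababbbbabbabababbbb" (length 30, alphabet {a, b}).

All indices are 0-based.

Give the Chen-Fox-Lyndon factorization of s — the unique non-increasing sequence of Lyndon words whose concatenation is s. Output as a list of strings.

emit factor 1: 'aab' (i=0, period=3)
emit factor 2: 'aaaaaaabababbbbabbabababbbb' (i=3, period=27)

["aab", "aaaaaaabababbbbabbabababbbb"]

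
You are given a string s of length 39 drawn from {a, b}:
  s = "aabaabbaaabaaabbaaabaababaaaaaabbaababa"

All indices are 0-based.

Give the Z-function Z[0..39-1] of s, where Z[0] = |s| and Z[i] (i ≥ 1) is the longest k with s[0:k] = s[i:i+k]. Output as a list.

Z[0]=39
i=1: outside box; Z[1]=1 grow→box=[1,2)
i=2: outside box; Z[2]=0
i=3: outside box; Z[3]=3 grow→box=[3,6)
i=4: min(r-i=2, Z[1]=1)=1; Z[4]=1
i=5: min(r-i=1, Z[2]=0)=0; Z[5]=0
i=6: outside box; Z[6]=0
i=7: outside box; Z[7]=2 grow→box=[7,9)
i=8: min(r-i=1, Z[1]=1)=1; Z[8]=5 grow→box=[8,13)
i=9: min(r-i=4, Z[1]=1)=1; Z[9]=1
i=10: min(r-i=3, Z[2]=0)=0; Z[10]=0
i=11: min(r-i=2, Z[3]=3)=2; Z[11]=2
i=12: min(r-i=1, Z[4]=1)=1; Z[12]=3 grow→box=[12,15)
i=13: min(r-i=2, Z[1]=1)=1; Z[13]=1
i=14: min(r-i=1, Z[2]=0)=0; Z[14]=0
i=15: outside box; Z[15]=0
i=16: outside box; Z[16]=2 grow→box=[16,18)
i=17: min(r-i=1, Z[1]=1)=1; Z[17]=6 grow→box=[17,23)
i=18: min(r-i=5, Z[1]=1)=1; Z[18]=1
i=19: min(r-i=4, Z[2]=0)=0; Z[19]=0
i=20: min(r-i=3, Z[3]=3)=3; Z[20]=4 grow→box=[20,24)
i=21: min(r-i=3, Z[1]=1)=1; Z[21]=1
i=22: min(r-i=2, Z[2]=0)=0; Z[22]=0
i=23: min(r-i=1, Z[3]=3)=1; Z[23]=1
i=24: outside box; Z[24]=0
i=25: outside box; Z[25]=2 grow→box=[25,27)
i=26: min(r-i=1, Z[1]=1)=1; Z[26]=2 grow→box=[26,28)
i=27: min(r-i=1, Z[1]=1)=1; Z[27]=2 grow→box=[27,29)
i=28: min(r-i=1, Z[1]=1)=1; Z[28]=2 grow→box=[28,30)
i=29: min(r-i=1, Z[1]=1)=1; Z[29]=3 grow→box=[29,32)
i=30: min(r-i=2, Z[1]=1)=1; Z[30]=1
i=31: min(r-i=1, Z[2]=0)=0; Z[31]=0
i=32: outside box; Z[32]=0
i=33: outside box; Z[33]=4 grow→box=[33,37)
i=34: min(r-i=3, Z[1]=1)=1; Z[34]=1
i=35: min(r-i=2, Z[2]=0)=0; Z[35]=0
i=36: min(r-i=1, Z[3]=3)=1; Z[36]=1
i=37: outside box; Z[37]=0
i=38: outside box; Z[38]=1 grow→box=[38,39)

[39, 1, 0, 3, 1, 0, 0, 2, 5, 1, 0, 2, 3, 1, 0, 0, 2, 6, 1, 0, 4, 1, 0, 1, 0, 2, 2, 2, 2, 3, 1, 0, 0, 4, 1, 0, 1, 0, 1]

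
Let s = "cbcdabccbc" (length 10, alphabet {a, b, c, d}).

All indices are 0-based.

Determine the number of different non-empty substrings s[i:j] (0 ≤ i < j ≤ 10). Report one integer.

rank→(start, suffix):
  0 → (4, 'abccbc')
  1 → (8, 'bc')
  2 → (5, 'bccbc')
  3 → (1, 'bcdabccbc')
  4 → (9, 'c')
  5 → (7, 'cbc')
  6 → (0, 'cbcdabccbc')
  7 → (6, 'ccbc')
  8 → (2, 'cdabccbc')
  9 → (3, 'dabccbc')

SA = [4, 8, 5, 1, 9, 7, 0, 6, 2, 3]
i: (SA[i-1],SA[i]) lcp shared
  1: (4,8) 0 ''
  2: (8,5) 2 'bc'
  3: (5,1) 2 'bc'
  4: (1,9) 0 ''
  5: (9,7) 1 'c'
  6: (7,0) 3 'cbc'
  7: (0,6) 1 'c'
  8: (6,2) 1 'c'
  9: (2,3) 0 ''

n(n+1)/2 = 10·11/2 = 55
Σ LCP = 0 + 0 + 2 + 2 + 0 + 1 + 3 + 1 + 1 + 0 = 10
distinct = 55 − 10 = 45

45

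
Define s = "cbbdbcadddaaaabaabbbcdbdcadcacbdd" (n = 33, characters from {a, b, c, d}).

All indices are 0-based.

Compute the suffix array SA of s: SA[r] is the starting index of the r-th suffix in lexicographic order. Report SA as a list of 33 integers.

rank→(start, suffix):
  0 → (10, 'aaaabaabbbcdbdcadcacbdd')
  1 → (11, 'aaabaabbbcdbdcadcacbdd')
  2 → (12, 'aabaabbbcdbdcadcacbdd')
  3 → (15, 'aabbbcdbdcadcacbdd')
  4 → (13, 'abaabbbcdbdcadcacbdd')
  5 → (16, 'abbbcdbdcadcacbdd')
  6 → (28, 'acbdd')
  7 → (25, 'adcacbdd')
  8 → (6, 'adddaaaabaabbbcdbdcadcacbdd')
  9 → (14, 'baabbbcdbdcadcacbdd')
  10 → (17, 'bbbcdbdcadcacbdd')
  11 → (18, 'bbcdbdcadcacbdd')
  12 → (1, 'bbdbcadddaaaabaabbbcdbdcadcacbdd')
  13 → (4, 'bcadddaaaabaabbbcdbdcadcacbdd')
  14 → (19, 'bcdbdcadcacbdd')
  15 → (2, 'bdbcadddaaaabaabbbcdbdcadcacbdd')
  16 → (22, 'bdcadcacbdd')
  17 → (30, 'bdd')
  18 → (27, 'cacbdd')
  19 → (24, 'cadcacbdd')
  20 → (5, 'cadddaaaabaabbbcdbdcadcacbdd')
  21 → (0, 'cbbdbcadddaaaabaabbbcdbdcadcacbdd')
  22 → (29, 'cbdd')
  23 → (20, 'cdbdcadcacbdd')
  24 → (32, 'd')
  25 → (9, 'daaaabaabbbcdbdcadcacbdd')
  26 → (3, 'dbcadddaaaabaabbbcdbdcadcacbdd')
  27 → (21, 'dbdcadcacbdd')
  28 → (26, 'dcacbdd')
  29 → (23, 'dcadcacbdd')
  30 → (31, 'dd')
  31 → (8, 'ddaaaabaabbbcdbdcadcacbdd')
  32 → (7, 'dddaaaabaabbbcdbdcadcacbdd')

[10, 11, 12, 15, 13, 16, 28, 25, 6, 14, 17, 18, 1, 4, 19, 2, 22, 30, 27, 24, 5, 0, 29, 20, 32, 9, 3, 21, 26, 23, 31, 8, 7]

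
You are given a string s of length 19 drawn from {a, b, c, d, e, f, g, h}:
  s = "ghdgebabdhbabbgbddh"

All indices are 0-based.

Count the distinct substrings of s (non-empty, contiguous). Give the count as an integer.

172

sorted suffixes:
  #0 SA[0]=11  'abbgbddh'
  #1 SA[1]=6  'abdhbabbgbddh'
  #2 SA[2]=10  'babbgbddh'
  #3 SA[3]=5  'babdhbabbgbddh'
  #4 SA[4]=12  'bbgbddh'
  #5 SA[5]=15  'bddh'
  #6 SA[6]=7  'bdhbabbgbddh'
  #7 SA[7]=13  'bgbddh'
  #8 SA[8]=16  'ddh'
  #9 SA[9]=2  'dgebabdhbabbgbddh'
  #10 SA[10]=17  'dh'
  #11 SA[11]=8  'dhbabbgbddh'
  #12 SA[12]=4  'ebabdhbabbgbddh'
  #13 SA[13]=14  'gbddh'
  #14 SA[14]=3  'gebabdhbabbgbddh'
  #15 SA[15]=0  'ghdgebabdhbabbgbddh'
  #16 SA[16]=18  'h'
  #17 SA[17]=9  'hbabbgbddh'
  #18 SA[18]=1  'hdgebabdhbabbgbddh'

SA = [11, 6, 10, 5, 12, 15, 7, 13, 16, 2, 17, 8, 4, 14, 3, 0, 18, 9, 1]
[i] adj suffixes → lcp
  [1] 11/6 → 2 ('ab')
  [2] 6/10 → 0 ('')
  [3] 10/5 → 3 ('bab')
  [4] 5/12 → 1 ('b')
  [5] 12/15 → 1 ('b')
  [6] 15/7 → 2 ('bd')
  [7] 7/13 → 1 ('b')
  [8] 13/16 → 0 ('')
  [9] 16/2 → 1 ('d')
  [10] 2/17 → 1 ('d')
  [11] 17/8 → 2 ('dh')
  [12] 8/4 → 0 ('')
  [13] 4/14 → 0 ('')
  [14] 14/3 → 1 ('g')
  [15] 3/0 → 1 ('g')
  [16] 0/18 → 0 ('')
  [17] 18/9 → 1 ('h')
  [18] 9/1 → 1 ('h')

n(n+1)/2 = 19·20/2 = 190
Σ LCP = 0 + 2 + 0 + 3 + 1 + 1 + 2 + 1 + 0 + 1 + 1 + 2 + 0 + 0 + 1 + 1 + 0 + 1 + 1 = 18
distinct = 190 − 18 = 172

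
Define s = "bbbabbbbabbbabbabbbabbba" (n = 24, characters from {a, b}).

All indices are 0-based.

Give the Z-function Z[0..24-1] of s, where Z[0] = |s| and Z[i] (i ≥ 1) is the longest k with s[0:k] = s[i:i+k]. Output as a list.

Z[0]=24
i=1: i≥r, start 0; Z[1]=2 extend→box=[1,3)
i=2: min(r-i=1, Z[1]=2)=1; Z[2]=1
i=3: i≥r, start 0; Z[3]=0
i=4: i≥r, start 0; Z[4]=3 extend→box=[4,7)
i=5: min(r-i=2, Z[1]=2)=2; Z[5]=7 extend→box=[5,12)
i=6: min(r-i=6, Z[1]=2)=2; Z[6]=2
i=7: min(r-i=5, Z[2]=1)=1; Z[7]=1
i=8: min(r-i=4, Z[3]=0)=0; Z[8]=0
i=9: min(r-i=3, Z[4]=3)=3; Z[9]=6 extend→box=[9,15)
i=10: min(r-i=5, Z[1]=2)=2; Z[10]=2
i=11: min(r-i=4, Z[2]=1)=1; Z[11]=1
i=12: min(r-i=3, Z[3]=0)=0; Z[12]=0
i=13: min(r-i=2, Z[4]=3)=2; Z[13]=2
i=14: min(r-i=1, Z[5]=7)=1; Z[14]=1
i=15: i≥r, start 0; Z[15]=0
i=16: i≥r, start 0; Z[16]=7 extend→box=[16,23)
i=17: min(r-i=6, Z[1]=2)=2; Z[17]=2
i=18: min(r-i=5, Z[2]=1)=1; Z[18]=1
i=19: min(r-i=4, Z[3]=0)=0; Z[19]=0
i=20: min(r-i=3, Z[4]=3)=3; Z[20]=4 extend→box=[20,24)
i=21: min(r-i=3, Z[1]=2)=2; Z[21]=2
i=22: min(r-i=2, Z[2]=1)=1; Z[22]=1
i=23: min(r-i=1, Z[3]=0)=0; Z[23]=0

[24, 2, 1, 0, 3, 7, 2, 1, 0, 6, 2, 1, 0, 2, 1, 0, 7, 2, 1, 0, 4, 2, 1, 0]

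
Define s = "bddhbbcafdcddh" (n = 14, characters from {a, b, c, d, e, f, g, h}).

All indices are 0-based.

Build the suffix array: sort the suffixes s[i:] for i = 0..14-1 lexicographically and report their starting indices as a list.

rank→(start, suffix):
  0 → (7, 'afdcddh')
  1 → (4, 'bbcafdcddh')
  2 → (5, 'bcafdcddh')
  3 → (0, 'bddhbbcafdcddh')
  4 → (6, 'cafdcddh')
  5 → (10, 'cddh')
  6 → (9, 'dcddh')
  7 → (11, 'ddh')
  8 → (1, 'ddhbbcafdcddh')
  9 → (12, 'dh')
  10 → (2, 'dhbbcafdcddh')
  11 → (8, 'fdcddh')
  12 → (13, 'h')
  13 → (3, 'hbbcafdcddh')

[7, 4, 5, 0, 6, 10, 9, 11, 1, 12, 2, 8, 13, 3]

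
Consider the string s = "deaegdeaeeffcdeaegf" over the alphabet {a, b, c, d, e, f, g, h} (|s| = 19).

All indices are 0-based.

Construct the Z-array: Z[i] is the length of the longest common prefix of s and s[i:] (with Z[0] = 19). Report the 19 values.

[19, 0, 0, 0, 0, 4, 0, 0, 0, 0, 0, 0, 0, 5, 0, 0, 0, 0, 0]

Z[0]=19
i=1: i≥r, start 0; Z[1]=0
i=2: i≥r, start 0; Z[2]=0
i=3: i≥r, start 0; Z[3]=0
i=4: i≥r, start 0; Z[4]=0
i=5: i≥r, start 0; Z[5]=4 scan→box=[5,9)
i=6: min(r-i=3, Z[1]=0)=0; Z[6]=0
i=7: min(r-i=2, Z[2]=0)=0; Z[7]=0
i=8: min(r-i=1, Z[3]=0)=0; Z[8]=0
i=9: i≥r, start 0; Z[9]=0
i=10: i≥r, start 0; Z[10]=0
i=11: i≥r, start 0; Z[11]=0
i=12: i≥r, start 0; Z[12]=0
i=13: i≥r, start 0; Z[13]=5 scan→box=[13,18)
i=14: min(r-i=4, Z[1]=0)=0; Z[14]=0
i=15: min(r-i=3, Z[2]=0)=0; Z[15]=0
i=16: min(r-i=2, Z[3]=0)=0; Z[16]=0
i=17: min(r-i=1, Z[4]=0)=0; Z[17]=0
i=18: i≥r, start 0; Z[18]=0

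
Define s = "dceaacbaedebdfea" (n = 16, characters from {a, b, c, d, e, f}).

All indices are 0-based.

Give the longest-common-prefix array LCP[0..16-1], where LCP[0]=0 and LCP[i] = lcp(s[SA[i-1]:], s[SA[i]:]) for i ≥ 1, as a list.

rank | idx | suffix
   0 |  15 | a
   1 |   3 | aacbaedebdfea
   2 |   4 | acbaedebdfea
   3 |   7 | aedebdfea
   4 |   6 | baedebdfea
   5 |  11 | bdfea
   6 |   5 | cbaedebdfea
   7 |   1 | ceaacbaedebdfea
   8 |   0 | dceaacbaedebdfea
   9 |   9 | debdfea
  10 |  12 | dfea
  11 |  14 | ea
  12 |   2 | eaacbaedebdfea
  13 |  10 | ebdfea
  14 |   8 | edebdfea
  15 |  13 | fea

SA = [15, 3, 4, 7, 6, 11, 5, 1, 0, 9, 12, 14, 2, 10, 8, 13]
[i] adj suffixes → lcp
  [1] 15/3 → 1 ('a')
  [2] 3/4 → 1 ('a')
  [3] 4/7 → 1 ('a')
  [4] 7/6 → 0 ('')
  [5] 6/11 → 1 ('b')
  [6] 11/5 → 0 ('')
  [7] 5/1 → 1 ('c')
  [8] 1/0 → 0 ('')
  [9] 0/9 → 1 ('d')
  [10] 9/12 → 1 ('d')
  [11] 12/14 → 0 ('')
  [12] 14/2 → 2 ('ea')
  [13] 2/10 → 1 ('e')
  [14] 10/8 → 1 ('e')
  [15] 8/13 → 0 ('')

[0, 1, 1, 1, 0, 1, 0, 1, 0, 1, 1, 0, 2, 1, 1, 0]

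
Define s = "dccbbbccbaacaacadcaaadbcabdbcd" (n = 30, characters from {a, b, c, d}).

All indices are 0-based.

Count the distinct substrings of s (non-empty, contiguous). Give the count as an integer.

rank→(start, suffix):
  0 → (18, 'aaadbcabdbcd')
  1 → (9, 'aacaacadcaaadbcabdbcd')
  2 → (12, 'aacadcaaadbcabdbcd')
  3 → (19, 'aadbcabdbcd')
  4 → (24, 'abdbcd')
  5 → (10, 'acaacadcaaadbcabdbcd')
  6 → (13, 'acadcaaadbcabdbcd')
  7 → (20, 'adbcabdbcd')
  8 → (15, 'adcaaadbcabdbcd')
  9 → (8, 'baacaacadcaaadbcabdbcd')
  10 → (3, 'bbbccbaacaacadcaaadbcabdbcd')
  11 → (4, 'bbccbaacaacadcaaadbcabdbcd')
  12 → (22, 'bcabdbcd')
  13 → (5, 'bccbaacaacadcaaadbcabdbcd')
  14 → (27, 'bcd')
  15 → (25, 'bdbcd')
  16 → (17, 'caaadbcabdbcd')
  17 → (11, 'caacadcaaadbcabdbcd')
  18 → (23, 'cabdbcd')
  19 → (14, 'cadcaaadbcabdbcd')
  20 → (7, 'cbaacaacadcaaadbcabdbcd')
  21 → (2, 'cbbbccbaacaacadcaaadbcabdbcd')
  22 → (6, 'ccbaacaacadcaaadbcabdbcd')
  23 → (1, 'ccbbbccbaacaacadcaaadbcabdbcd')
  24 → (28, 'cd')
  25 → (29, 'd')
  26 → (21, 'dbcabdbcd')
  27 → (26, 'dbcd')
  28 → (16, 'dcaaadbcabdbcd')
  29 → (0, 'dccbbbccbaacaacadcaaadbcabdbcd')

SA = [18, 9, 12, 19, 24, 10, 13, 20, 15, 8, 3, 4, 22, 5, 27, 25, 17, 11, 23, 14, 7, 2, 6, 1, 28, 29, 21, 26, 16, 0]
rank  pair      lcp
   1  s[18:],s[9:]  2  'aa'
   2  s[9:],s[12:]  4  'aaca'
   3  s[12:],s[19:]  2  'aa'
   4  s[19:],s[24:]  1  'a'
   5  s[24:],s[10:]  1  'a'
   6  s[10:],s[13:]  3  'aca'
   7  s[13:],s[20:]  1  'a'
   8  s[20:],s[15:]  2  'ad'
   9  s[15:],s[8:]  0  ''
  10  s[8:],s[3:]  1  'b'
  11  s[3:],s[4:]  2  'bb'
  12  s[4:],s[22:]  1  'b'
  13  s[22:],s[5:]  2  'bc'
  14  s[5:],s[27:]  2  'bc'
  15  s[27:],s[25:]  1  'b'
  16  s[25:],s[17:]  0  ''
  17  s[17:],s[11:]  3  'caa'
  18  s[11:],s[23:]  2  'ca'
  19  s[23:],s[14:]  2  'ca'
  20  s[14:],s[7:]  1  'c'
  21  s[7:],s[2:]  2  'cb'
  22  s[2:],s[6:]  1  'c'
  23  s[6:],s[1:]  3  'ccb'
  24  s[1:],s[28:]  1  'c'
  25  s[28:],s[29:]  0  ''
  26  s[29:],s[21:]  1  'd'
  27  s[21:],s[26:]  3  'dbc'
  28  s[26:],s[16:]  1  'd'
  29  s[16:],s[0:]  2  'dc'

n(n+1)/2 = 30·31/2 = 465
Σ LCP = 0 + 2 + 4 + 2 + 1 + 1 + 3 + 1 + 2 + 0 + 1 + 2 + 1 + 2 + 2 + 1 + 0 + 3 + 2 + 2 + 1 + 2 + 1 + 3 + 1 + 0 + 1 + 3 + 1 + 2 = 47
distinct = 465 − 47 = 418

418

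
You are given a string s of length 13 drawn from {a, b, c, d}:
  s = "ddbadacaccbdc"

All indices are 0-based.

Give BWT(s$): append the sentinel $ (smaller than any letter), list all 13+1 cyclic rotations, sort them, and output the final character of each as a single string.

cdcbdcdacaadb$

rank  rotation        last
    0  $ddbadacaccbdc  c
    1  acaccbdc$ddbad  d
    2  accbdc$ddbadac  c
    3  adacaccbdc$ddb  b
    4  badacaccbdc$dd  d
    5  bdc$ddbadacacc  c
    6  c$ddbadacaccbd  d
    7  caccbdc$ddbada  a
    8  cbdc$ddbadacac  c
    9  ccbdc$ddbadaca  a
   10  dacaccbdc$ddba  a
   11  dbadacaccbdc$d  d
   12  dc$ddbadacaccb  b
   13  ddbadacaccbdc$  $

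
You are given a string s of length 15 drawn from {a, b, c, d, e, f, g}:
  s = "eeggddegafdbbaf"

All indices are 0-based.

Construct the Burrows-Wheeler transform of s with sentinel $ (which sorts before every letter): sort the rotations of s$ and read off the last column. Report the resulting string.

fbgbdfgd$deaaege

rank  rotation          last
    0  $eeggddegafdbbaf  f
    1  af$eeggddegafdbb  b
    2  afdbbaf$eeggddeg  g
    3  baf$eeggddegafdb  b
    4  bbaf$eeggddegafd  d
    5  dbbaf$eeggddegaf  f
    6  ddegafdbbaf$eegg  g
    7  degafdbbaf$eeggd  d
    8  eeggddegafdbbaf$  $
    9  egafdbbaf$eeggdd  d
   10  eggddegafdbbaf$e  e
   11  f$eeggddegafdbba  a
   12  fdbbaf$eeggddega  a
   13  gafdbbaf$eeggdde  e
   14  gddegafdbbaf$eeg  g
   15  ggddegafdbbaf$ee  e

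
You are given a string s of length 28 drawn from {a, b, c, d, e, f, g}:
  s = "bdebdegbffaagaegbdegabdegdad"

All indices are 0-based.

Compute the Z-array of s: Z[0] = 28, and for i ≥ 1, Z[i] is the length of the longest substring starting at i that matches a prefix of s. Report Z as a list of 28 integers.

Z[0]=28
i=1: i≥r, start 0; Z[1]=0
i=2: i≥r, start 0; Z[2]=0
i=3: i≥r, start 0; Z[3]=3 scan→box=[3,6)
i=4: min(r-i=2, Z[1]=0)=0; Z[4]=0
i=5: min(r-i=1, Z[2]=0)=0; Z[5]=0
i=6: i≥r, start 0; Z[6]=0
i=7: i≥r, start 0; Z[7]=1 scan→box=[7,8)
i=8: i≥r, start 0; Z[8]=0
i=9: i≥r, start 0; Z[9]=0
i=10: i≥r, start 0; Z[10]=0
i=11: i≥r, start 0; Z[11]=0
i=12: i≥r, start 0; Z[12]=0
i=13: i≥r, start 0; Z[13]=0
i=14: i≥r, start 0; Z[14]=0
i=15: i≥r, start 0; Z[15]=0
i=16: i≥r, start 0; Z[16]=3 scan→box=[16,19)
i=17: min(r-i=2, Z[1]=0)=0; Z[17]=0
i=18: min(r-i=1, Z[2]=0)=0; Z[18]=0
i=19: i≥r, start 0; Z[19]=0
i=20: i≥r, start 0; Z[20]=0
i=21: i≥r, start 0; Z[21]=3 scan→box=[21,24)
i=22: min(r-i=2, Z[1]=0)=0; Z[22]=0
i=23: min(r-i=1, Z[2]=0)=0; Z[23]=0
i=24: i≥r, start 0; Z[24]=0
i=25: i≥r, start 0; Z[25]=0
i=26: i≥r, start 0; Z[26]=0
i=27: i≥r, start 0; Z[27]=0

[28, 0, 0, 3, 0, 0, 0, 1, 0, 0, 0, 0, 0, 0, 0, 0, 3, 0, 0, 0, 0, 3, 0, 0, 0, 0, 0, 0]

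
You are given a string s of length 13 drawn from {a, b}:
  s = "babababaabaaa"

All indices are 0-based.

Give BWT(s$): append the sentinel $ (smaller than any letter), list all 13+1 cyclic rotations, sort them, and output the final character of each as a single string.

rank  rotation        last
    0  $babababaabaaa  a
    1  a$babababaabaa  a
    2  aa$babababaaba  a
    3  aaa$babababaab  b
    4  aabaaa$bababab  b
    5  abaaa$babababa  a
    6  abaabaaa$babab  b
    7  ababaabaaa$bab  b
    8  abababaabaaa$b  b
    9  baaa$babababaa  a
   10  baabaaa$bababa  a
   11  babaabaaa$baba  a
   12  bababaabaaa$ba  a
   13  babababaabaaa$  $

aaabbabbbaaaa$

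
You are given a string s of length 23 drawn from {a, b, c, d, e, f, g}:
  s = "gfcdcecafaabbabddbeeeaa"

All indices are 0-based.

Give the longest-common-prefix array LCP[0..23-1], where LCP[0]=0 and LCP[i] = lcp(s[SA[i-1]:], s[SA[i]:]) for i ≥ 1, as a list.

rank→(start, suffix):
  0 → (22, 'a')
  1 → (21, 'aa')
  2 → (9, 'aabbabddbeeeaa')
  3 → (10, 'abbabddbeeeaa')
  4 → (13, 'abddbeeeaa')
  5 → (7, 'afaabbabddbeeeaa')
  6 → (12, 'babddbeeeaa')
  7 → (11, 'bbabddbeeeaa')
  8 → (14, 'bddbeeeaa')
  9 → (17, 'beeeaa')
  10 → (6, 'cafaabbabddbeeeaa')
  11 → (2, 'cdcecafaabbabddbeeeaa')
  12 → (4, 'cecafaabbabddbeeeaa')
  13 → (16, 'dbeeeaa')
  14 → (3, 'dcecafaabbabddbeeeaa')
  15 → (15, 'ddbeeeaa')
  16 → (20, 'eaa')
  17 → (5, 'ecafaabbabddbeeeaa')
  18 → (19, 'eeaa')
  19 → (18, 'eeeaa')
  20 → (8, 'faabbabddbeeeaa')
  21 → (1, 'fcdcecafaabbabddbeeeaa')
  22 → (0, 'gfcdcecafaabbabddbeeeaa')

SA = [22, 21, 9, 10, 13, 7, 12, 11, 14, 17, 6, 2, 4, 16, 3, 15, 20, 5, 19, 18, 8, 1, 0]
[i] adj suffixes → lcp
  [1] 22/21 → 1 ('a')
  [2] 21/9 → 2 ('aa')
  [3] 9/10 → 1 ('a')
  [4] 10/13 → 2 ('ab')
  [5] 13/7 → 1 ('a')
  [6] 7/12 → 0 ('')
  [7] 12/11 → 1 ('b')
  [8] 11/14 → 1 ('b')
  [9] 14/17 → 1 ('b')
  [10] 17/6 → 0 ('')
  [11] 6/2 → 1 ('c')
  [12] 2/4 → 1 ('c')
  [13] 4/16 → 0 ('')
  [14] 16/3 → 1 ('d')
  [15] 3/15 → 1 ('d')
  [16] 15/20 → 0 ('')
  [17] 20/5 → 1 ('e')
  [18] 5/19 → 1 ('e')
  [19] 19/18 → 2 ('ee')
  [20] 18/8 → 0 ('')
  [21] 8/1 → 1 ('f')
  [22] 1/0 → 0 ('')

[0, 1, 2, 1, 2, 1, 0, 1, 1, 1, 0, 1, 1, 0, 1, 1, 0, 1, 1, 2, 0, 1, 0]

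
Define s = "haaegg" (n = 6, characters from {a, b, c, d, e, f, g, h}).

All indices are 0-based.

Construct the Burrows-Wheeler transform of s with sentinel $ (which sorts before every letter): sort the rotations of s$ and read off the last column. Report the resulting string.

rank  rotation last
    0  $haaegg  g
    1  aaegg$h  h
    2  aegg$ha  a
    3  egg$haa  a
    4  g$haaeg  g
    5  gg$haae  e
    6  haaegg$  $

ghaage$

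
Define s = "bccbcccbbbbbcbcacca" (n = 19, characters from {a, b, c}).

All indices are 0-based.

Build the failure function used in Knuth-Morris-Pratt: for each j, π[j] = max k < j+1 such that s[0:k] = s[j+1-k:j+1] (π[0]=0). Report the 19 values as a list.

π[0] = 0
j=1 s[j]='c': π[1]=0 (border '')
j=2 s[j]='c': π[2]=0 (border '')
j=3 s[j]='b': π[3]=1 (border 'b')
j=4 s[j]='c': π[4]=2 (border 'bc')
j=5 s[j]='c': π[5]=3 (border 'bcc')
j=6 s[j]='c': k: 3→0; π[6]=0 (border '')
j=7 s[j]='b': π[7]=1 (border 'b')
j=8 s[j]='b': k: 1→0; π[8]=1 (border 'b')
j=9 s[j]='b': k: 1→0; π[9]=1 (border 'b')
j=10 s[j]='b': k: 1→0; π[10]=1 (border 'b')
j=11 s[j]='b': k: 1→0; π[11]=1 (border 'b')
j=12 s[j]='c': π[12]=2 (border 'bc')
j=13 s[j]='b': k: 2→0; π[13]=1 (border 'b')
j=14 s[j]='c': π[14]=2 (border 'bc')
j=15 s[j]='a': k: 2→0; π[15]=0 (border '')
j=16 s[j]='c': π[16]=0 (border '')
j=17 s[j]='c': π[17]=0 (border '')
j=18 s[j]='a': π[18]=0 (border '')

[0, 0, 0, 1, 2, 3, 0, 1, 1, 1, 1, 1, 2, 1, 2, 0, 0, 0, 0]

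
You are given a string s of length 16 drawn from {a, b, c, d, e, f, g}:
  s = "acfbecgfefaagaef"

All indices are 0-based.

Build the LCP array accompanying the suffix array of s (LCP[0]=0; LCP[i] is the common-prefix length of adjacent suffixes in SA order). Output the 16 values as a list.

rank | idx | suffix
   0 |  10 | aagaef
   1 |   0 | acfbecgfefaagaef
   2 |  13 | aef
   3 |  11 | agaef
   4 |   3 | becgfefaagaef
   5 |   1 | cfbecgfefaagaef
   6 |   5 | cgfefaagaef
   7 |   4 | ecgfefaagaef
   8 |  14 | ef
   9 |   8 | efaagaef
  10 |  15 | f
  11 |   9 | faagaef
  12 |   2 | fbecgfefaagaef
  13 |   7 | fefaagaef
  14 |  12 | gaef
  15 |   6 | gfefaagaef

SA = [10, 0, 13, 11, 3, 1, 5, 4, 14, 8, 15, 9, 2, 7, 12, 6]
[i] adj suffixes → lcp
  [1] 10/0 → 1 ('a')
  [2] 0/13 → 1 ('a')
  [3] 13/11 → 1 ('a')
  [4] 11/3 → 0 ('')
  [5] 3/1 → 0 ('')
  [6] 1/5 → 1 ('c')
  [7] 5/4 → 0 ('')
  [8] 4/14 → 1 ('e')
  [9] 14/8 → 2 ('ef')
  [10] 8/15 → 0 ('')
  [11] 15/9 → 1 ('f')
  [12] 9/2 → 1 ('f')
  [13] 2/7 → 1 ('f')
  [14] 7/12 → 0 ('')
  [15] 12/6 → 1 ('g')

[0, 1, 1, 1, 0, 0, 1, 0, 1, 2, 0, 1, 1, 1, 0, 1]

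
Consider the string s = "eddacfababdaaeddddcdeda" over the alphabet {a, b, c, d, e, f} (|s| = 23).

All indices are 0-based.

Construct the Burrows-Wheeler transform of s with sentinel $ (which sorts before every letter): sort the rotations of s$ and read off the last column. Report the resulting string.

addfbdaaadaebddeddecd$ac

rank  rotation                  last
    0  $eddacfababdaaeddddcdeda  a
    1  a$eddacfababdaaeddddcded  d
    2  aaeddddcdeda$eddacfababd  d
    3  ababdaaeddddcdeda$eddacf  f
    4  abdaaeddddcdeda$eddacfab  b
    5  acfababdaaeddddcdeda$edd  d
    6  aeddddcdeda$eddacfababda  a
    7  babdaaeddddcdeda$eddacfa  a
    8  bdaaeddddcdeda$eddacfaba  a
    9  cdeda$eddacfababdaaedddd  d
   10  cfababdaaeddddcdeda$edda  a
   11  da$eddacfababdaaeddddcde  e
   12  daaeddddcdeda$eddacfabab  b
   13  dacfababdaaeddddcdeda$ed  d
   14  dcdeda$eddacfababdaaeddd  d
   15  ddacfababdaaeddddcdeda$e  e
   16  ddcdeda$eddacfababdaaedd  d
   17  dddcdeda$eddacfababdaaed  d
   18  ddddcdeda$eddacfababdaae  e
   19  deda$eddacfababdaaeddddc  c
   20  eda$eddacfababdaaeddddcd  d
   21  eddacfababdaaeddddcdeda$  $
   22  eddddcdeda$eddacfababdaa  a
   23  fababdaaeddddcdeda$eddac  c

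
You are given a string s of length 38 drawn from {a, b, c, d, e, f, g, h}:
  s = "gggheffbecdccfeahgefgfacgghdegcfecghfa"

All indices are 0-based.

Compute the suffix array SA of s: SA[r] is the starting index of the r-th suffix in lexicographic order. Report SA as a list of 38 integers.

[37, 22, 15, 7, 11, 9, 12, 30, 23, 33, 10, 27, 14, 8, 32, 4, 18, 28, 36, 21, 6, 13, 31, 5, 19, 29, 17, 20, 0, 24, 1, 25, 2, 34, 26, 3, 35, 16]

sorted suffixes:
  #0 SA[0]=37  'a'
  #1 SA[1]=22  'acgghdegcfecghfa'
  #2 SA[2]=15  'ahgefgfacgghdegcfecghfa'
  #3 SA[3]=7  'becdccfeahgefgfacgghdegcfecghfa'
  #4 SA[4]=11  'ccfeahgefgfacgghdegcfecghfa'
  #5 SA[5]=9  'cdccfeahgefgfacgghdegcfecghfa'
  #6 SA[6]=12  'cfeahgefgfacgghdegcfecghfa'
  #7 SA[7]=30  'cfecghfa'
  #8 SA[8]=23  'cgghdegcfecghfa'
  #9 SA[9]=33  'cghfa'
  #10 SA[10]=10  'dccfeahgefgfacgghdegcfecghfa'
  #11 SA[11]=27  'degcfecghfa'
  #12 SA[12]=14  'eahgefgfacgghdegcfecghfa'
  #13 SA[13]=8  'ecdccfeahgefgfacgghdegcfecghfa'
  #14 SA[14]=32  'ecghfa'
  #15 SA[15]=4  'effbecdccfeahgefgfacgghdegcfecghfa'
  #16 SA[16]=18  'efgfacgghdegcfecghfa'
  #17 SA[17]=28  'egcfecghfa'
  #18 SA[18]=36  'fa'
  #19 SA[19]=21  'facgghdegcfecghfa'
  #20 SA[20]=6  'fbecdccfeahgefgfacgghdegcfecghfa'
  #21 SA[21]=13  'feahgefgfacgghdegcfecghfa'
  #22 SA[22]=31  'fecghfa'
  #23 SA[23]=5  'ffbecdccfeahgefgfacgghdegcfecghfa'
  #24 SA[24]=19  'fgfacgghdegcfecghfa'
  #25 SA[25]=29  'gcfecghfa'
  #26 SA[26]=17  'gefgfacgghdegcfecghfa'
  #27 SA[27]=20  'gfacgghdegcfecghfa'
  #28 SA[28]=0  'gggheffbecdccfeahgefgfacgghdegcfecghfa'
  #29 SA[29]=24  'gghdegcfecghfa'
  #30 SA[30]=1  'ggheffbecdccfeahgefgfacgghdegcfecghfa'
  #31 SA[31]=25  'ghdegcfecghfa'
  #32 SA[32]=2  'gheffbecdccfeahgefgfacgghdegcfecghfa'
  #33 SA[33]=34  'ghfa'
  #34 SA[34]=26  'hdegcfecghfa'
  #35 SA[35]=3  'heffbecdccfeahgefgfacgghdegcfecghfa'
  #36 SA[36]=35  'hfa'
  #37 SA[37]=16  'hgefgfacgghdegcfecghfa'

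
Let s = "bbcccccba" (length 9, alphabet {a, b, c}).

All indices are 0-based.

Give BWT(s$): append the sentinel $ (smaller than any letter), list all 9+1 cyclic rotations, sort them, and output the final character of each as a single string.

rank  rotation    last
    0  $bbcccccba  a
    1  a$bbcccccb  b
    2  ba$bbccccc  c
    3  bbcccccba$  $
    4  bcccccba$b  b
    5  cba$bbcccc  c
    6  ccba$bbccc  c
    7  cccba$bbcc  c
    8  ccccba$bbc  c
    9  cccccba$bb  b

abc$bccccb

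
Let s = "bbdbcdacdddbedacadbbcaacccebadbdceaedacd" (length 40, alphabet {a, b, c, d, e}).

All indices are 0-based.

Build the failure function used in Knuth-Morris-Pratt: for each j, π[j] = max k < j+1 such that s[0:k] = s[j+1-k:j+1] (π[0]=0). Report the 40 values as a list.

π[0] = 0
j=1 s[j]='b': π[1]=1 (border 'b')
j=2 s[j]='d': k: 1→0; π[2]=0 (border '')
j=3 s[j]='b': π[3]=1 (border 'b')
j=4 s[j]='c': k: 1→0; π[4]=0 (border '')
j=5 s[j]='d': π[5]=0 (border '')
j=6 s[j]='a': π[6]=0 (border '')
j=7 s[j]='c': π[7]=0 (border '')
j=8 s[j]='d': π[8]=0 (border '')
j=9 s[j]='d': π[9]=0 (border '')
j=10 s[j]='d': π[10]=0 (border '')
j=11 s[j]='b': π[11]=1 (border 'b')
j=12 s[j]='e': k: 1→0; π[12]=0 (border '')
j=13 s[j]='d': π[13]=0 (border '')
j=14 s[j]='a': π[14]=0 (border '')
j=15 s[j]='c': π[15]=0 (border '')
j=16 s[j]='a': π[16]=0 (border '')
j=17 s[j]='d': π[17]=0 (border '')
j=18 s[j]='b': π[18]=1 (border 'b')
j=19 s[j]='b': π[19]=2 (border 'bb')
j=20 s[j]='c': k: 2→1→0; π[20]=0 (border '')
j=21 s[j]='a': π[21]=0 (border '')
j=22 s[j]='a': π[22]=0 (border '')
j=23 s[j]='c': π[23]=0 (border '')
j=24 s[j]='c': π[24]=0 (border '')
j=25 s[j]='c': π[25]=0 (border '')
j=26 s[j]='e': π[26]=0 (border '')
j=27 s[j]='b': π[27]=1 (border 'b')
j=28 s[j]='a': k: 1→0; π[28]=0 (border '')
j=29 s[j]='d': π[29]=0 (border '')
j=30 s[j]='b': π[30]=1 (border 'b')
j=31 s[j]='d': k: 1→0; π[31]=0 (border '')
j=32 s[j]='c': π[32]=0 (border '')
j=33 s[j]='e': π[33]=0 (border '')
j=34 s[j]='a': π[34]=0 (border '')
j=35 s[j]='e': π[35]=0 (border '')
j=36 s[j]='d': π[36]=0 (border '')
j=37 s[j]='a': π[37]=0 (border '')
j=38 s[j]='c': π[38]=0 (border '')
j=39 s[j]='d': π[39]=0 (border '')

[0, 1, 0, 1, 0, 0, 0, 0, 0, 0, 0, 1, 0, 0, 0, 0, 0, 0, 1, 2, 0, 0, 0, 0, 0, 0, 0, 1, 0, 0, 1, 0, 0, 0, 0, 0, 0, 0, 0, 0]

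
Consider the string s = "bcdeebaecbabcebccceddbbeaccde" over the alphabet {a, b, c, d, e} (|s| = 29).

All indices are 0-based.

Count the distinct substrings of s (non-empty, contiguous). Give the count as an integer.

401

rank→(start, suffix):
  0 → (10, 'abcebccceddbbeaccde')
  1 → (24, 'accde')
  2 → (6, 'aecbabcebccceddbbeaccde')
  3 → (9, 'babcebccceddbbeaccde')
  4 → (5, 'baecbabcebccceddbbeaccde')
  5 → (21, 'bbeaccde')
  6 → (14, 'bccceddbbeaccde')
  7 → (0, 'bcdeebaecbabcebccceddbbeaccde')
  8 → (11, 'bcebccceddbbeaccde')
  9 → (22, 'beaccde')
  10 → (8, 'cbabcebccceddbbeaccde')
  11 → (15, 'ccceddbbeaccde')
  12 → (25, 'ccde')
  13 → (16, 'cceddbbeaccde')
  14 → (26, 'cde')
  15 → (1, 'cdeebaecbabcebccceddbbeaccde')
  16 → (12, 'cebccceddbbeaccde')
  17 → (17, 'ceddbbeaccde')
  18 → (20, 'dbbeaccde')
  19 → (19, 'ddbbeaccde')
  20 → (27, 'de')
  21 → (2, 'deebaecbabcebccceddbbeaccde')
  22 → (28, 'e')
  23 → (23, 'eaccde')
  24 → (4, 'ebaecbabcebccceddbbeaccde')
  25 → (13, 'ebccceddbbeaccde')
  26 → (7, 'ecbabcebccceddbbeaccde')
  27 → (18, 'eddbbeaccde')
  28 → (3, 'eebaecbabcebccceddbbeaccde')

SA = [10, 24, 6, 9, 5, 21, 14, 0, 11, 22, 8, 15, 25, 16, 26, 1, 12, 17, 20, 19, 27, 2, 28, 23, 4, 13, 7, 18, 3]
rank  pair      lcp
   1  s[10:],s[24:]  1  'a'
   2  s[24:],s[6:]  1  'a'
   3  s[6:],s[9:]  0  ''
   4  s[9:],s[5:]  2  'ba'
   5  s[5:],s[21:]  1  'b'
   6  s[21:],s[14:]  1  'b'
   7  s[14:],s[0:]  2  'bc'
   8  s[0:],s[11:]  2  'bc'
   9  s[11:],s[22:]  1  'b'
  10  s[22:],s[8:]  0  ''
  11  s[8:],s[15:]  1  'c'
  12  s[15:],s[25:]  2  'cc'
  13  s[25:],s[16:]  2  'cc'
  14  s[16:],s[26:]  1  'c'
  15  s[26:],s[1:]  3  'cde'
  16  s[1:],s[12:]  1  'c'
  17  s[12:],s[17:]  2  'ce'
  18  s[17:],s[20:]  0  ''
  19  s[20:],s[19:]  1  'd'
  20  s[19:],s[27:]  1  'd'
  21  s[27:],s[2:]  2  'de'
  22  s[2:],s[28:]  0  ''
  23  s[28:],s[23:]  1  'e'
  24  s[23:],s[4:]  1  'e'
  25  s[4:],s[13:]  2  'eb'
  26  s[13:],s[7:]  1  'e'
  27  s[7:],s[18:]  1  'e'
  28  s[18:],s[3:]  1  'e'

n(n+1)/2 = 29·30/2 = 435
Σ LCP = 0 + 1 + 1 + 0 + 2 + 1 + 1 + 2 + 2 + 1 + 0 + 1 + 2 + 2 + 1 + 3 + 1 + 2 + 0 + 1 + 1 + 2 + 0 + 1 + 1 + 2 + 1 + 1 + 1 = 34
distinct = 435 − 34 = 401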